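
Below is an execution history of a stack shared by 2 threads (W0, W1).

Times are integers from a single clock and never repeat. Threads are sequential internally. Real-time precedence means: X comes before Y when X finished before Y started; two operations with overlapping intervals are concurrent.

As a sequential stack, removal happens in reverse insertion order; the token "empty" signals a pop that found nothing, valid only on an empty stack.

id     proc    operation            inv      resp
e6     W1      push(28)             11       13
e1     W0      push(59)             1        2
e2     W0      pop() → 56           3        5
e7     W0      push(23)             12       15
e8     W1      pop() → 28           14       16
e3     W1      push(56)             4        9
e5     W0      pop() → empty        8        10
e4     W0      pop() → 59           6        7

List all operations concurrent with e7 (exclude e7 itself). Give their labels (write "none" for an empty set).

e6, e8

e7 spans [12,15]: anything still running between times 12 and 15 counts as concurrent
e1 [1,2]: before
e2 [3,5]: before
e3 [4,9]: before
e4 [6,7]: before
e5 [8,10]: before
e6 [11,13]: concurrent
e8 [14,16]: concurrent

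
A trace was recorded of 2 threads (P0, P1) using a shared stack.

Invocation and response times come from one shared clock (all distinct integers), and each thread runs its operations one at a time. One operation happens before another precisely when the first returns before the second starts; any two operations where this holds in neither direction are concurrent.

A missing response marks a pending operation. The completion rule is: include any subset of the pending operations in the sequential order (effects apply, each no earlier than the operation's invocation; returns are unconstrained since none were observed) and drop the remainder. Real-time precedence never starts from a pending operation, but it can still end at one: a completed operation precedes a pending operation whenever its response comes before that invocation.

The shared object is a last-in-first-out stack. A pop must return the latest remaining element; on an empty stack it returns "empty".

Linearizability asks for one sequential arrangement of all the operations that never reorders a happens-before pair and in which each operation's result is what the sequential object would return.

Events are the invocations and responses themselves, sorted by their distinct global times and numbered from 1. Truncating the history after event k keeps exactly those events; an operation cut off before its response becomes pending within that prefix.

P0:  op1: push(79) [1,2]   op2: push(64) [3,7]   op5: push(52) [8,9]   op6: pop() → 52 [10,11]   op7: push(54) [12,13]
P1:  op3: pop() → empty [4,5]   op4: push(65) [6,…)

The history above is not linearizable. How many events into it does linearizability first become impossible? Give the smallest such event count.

5

a valid linearization of events 1..4 exists, for instance op1:
step 1: op1 push(79) — stack <79>
adding event 5 (op3 responds at 5) leaves no legal real-time order
including or dropping the 1 pending operation (op2) in any combination fails
one such order, op1, op3 (pending dropped), breaks at step 2 where op3 pop() → empty is illegal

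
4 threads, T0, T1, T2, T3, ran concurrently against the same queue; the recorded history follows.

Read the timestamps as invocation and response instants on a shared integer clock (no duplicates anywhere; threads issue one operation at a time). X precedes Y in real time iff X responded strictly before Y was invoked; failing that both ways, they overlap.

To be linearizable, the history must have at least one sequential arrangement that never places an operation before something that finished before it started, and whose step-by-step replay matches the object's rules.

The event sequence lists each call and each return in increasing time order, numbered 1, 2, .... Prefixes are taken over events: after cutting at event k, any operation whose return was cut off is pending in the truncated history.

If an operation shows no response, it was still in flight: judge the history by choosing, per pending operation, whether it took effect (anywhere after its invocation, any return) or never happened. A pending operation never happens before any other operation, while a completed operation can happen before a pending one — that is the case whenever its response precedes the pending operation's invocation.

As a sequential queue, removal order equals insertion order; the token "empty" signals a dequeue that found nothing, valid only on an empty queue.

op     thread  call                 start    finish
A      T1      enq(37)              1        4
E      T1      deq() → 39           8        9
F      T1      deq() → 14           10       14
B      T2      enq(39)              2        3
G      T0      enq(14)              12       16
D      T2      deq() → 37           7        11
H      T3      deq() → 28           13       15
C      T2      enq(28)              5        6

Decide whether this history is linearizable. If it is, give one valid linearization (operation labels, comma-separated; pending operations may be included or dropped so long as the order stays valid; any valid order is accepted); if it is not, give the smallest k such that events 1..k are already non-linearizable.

after step 1 (A enq(37)): queue <37>
after step 2 (B enq(39)): queue <37,39>
after step 3 (C enq(28)): queue <37,39,28>
after step 4 (D deq() → 37): queue <39,28>
after step 5 (E deq() → 39): queue <28>
after step 6 (G enq(14)): queue <28,14>
after step 7 (H deq() → 28): queue <14>
after step 8 (F deq() → 14): queue <>

linearizable — witness: A, B, C, D, E, G, H, F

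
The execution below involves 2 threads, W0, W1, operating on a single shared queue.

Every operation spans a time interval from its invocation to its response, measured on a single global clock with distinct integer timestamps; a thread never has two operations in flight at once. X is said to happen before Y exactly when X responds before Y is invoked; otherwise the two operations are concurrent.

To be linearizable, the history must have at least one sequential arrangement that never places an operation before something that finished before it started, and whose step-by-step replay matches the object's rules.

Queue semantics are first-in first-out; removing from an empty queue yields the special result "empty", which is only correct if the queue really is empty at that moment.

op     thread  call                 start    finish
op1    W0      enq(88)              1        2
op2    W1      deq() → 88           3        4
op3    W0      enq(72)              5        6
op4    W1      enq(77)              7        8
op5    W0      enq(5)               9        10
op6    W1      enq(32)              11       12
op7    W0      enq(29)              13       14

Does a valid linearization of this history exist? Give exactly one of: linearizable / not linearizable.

witness order: op1, op2, op3, op4, op5, op6, op7
1. op1 enq(88), leaving queue <88>
2. op2 deq() → 88, leaving queue <>
3. op3 enq(72), leaving queue <72>
4. op4 enq(77), leaving queue <72,77>
5. op5 enq(5), leaving queue <72,77,5>
6. op6 enq(32), leaving queue <72,77,5,32>
7. op7 enq(29), leaving queue <72,77,5,32,29>

linearizable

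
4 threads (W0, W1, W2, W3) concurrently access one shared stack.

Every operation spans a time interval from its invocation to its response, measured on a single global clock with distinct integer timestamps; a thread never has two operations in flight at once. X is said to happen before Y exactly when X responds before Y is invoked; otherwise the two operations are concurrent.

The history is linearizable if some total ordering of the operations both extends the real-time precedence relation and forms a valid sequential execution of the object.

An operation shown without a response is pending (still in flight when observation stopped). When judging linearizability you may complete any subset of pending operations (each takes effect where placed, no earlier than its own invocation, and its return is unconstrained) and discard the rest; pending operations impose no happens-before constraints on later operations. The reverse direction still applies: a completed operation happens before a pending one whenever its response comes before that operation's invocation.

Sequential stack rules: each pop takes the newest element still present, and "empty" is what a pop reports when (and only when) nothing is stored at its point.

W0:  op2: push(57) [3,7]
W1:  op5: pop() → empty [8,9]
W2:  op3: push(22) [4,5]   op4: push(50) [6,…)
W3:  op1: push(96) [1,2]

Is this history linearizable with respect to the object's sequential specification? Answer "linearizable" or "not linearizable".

already the first 9 events (up to op5's response at time 9) admit no linearization; the first 8 still do
no legal order exists: 2 real-time-consistent candidates over 4 completed stack operations, all rejected
every completion of the 1 pending operation (op4) was checked; none linearizes
take op1, op2, op3, op5 (pending dropped): step 4 already fails, because op5 pop() → empty cannot occur there
take op1, op3, op2, op5 (pending dropped): step 4 already fails, because op5 pop() → empty cannot occur there

not linearizable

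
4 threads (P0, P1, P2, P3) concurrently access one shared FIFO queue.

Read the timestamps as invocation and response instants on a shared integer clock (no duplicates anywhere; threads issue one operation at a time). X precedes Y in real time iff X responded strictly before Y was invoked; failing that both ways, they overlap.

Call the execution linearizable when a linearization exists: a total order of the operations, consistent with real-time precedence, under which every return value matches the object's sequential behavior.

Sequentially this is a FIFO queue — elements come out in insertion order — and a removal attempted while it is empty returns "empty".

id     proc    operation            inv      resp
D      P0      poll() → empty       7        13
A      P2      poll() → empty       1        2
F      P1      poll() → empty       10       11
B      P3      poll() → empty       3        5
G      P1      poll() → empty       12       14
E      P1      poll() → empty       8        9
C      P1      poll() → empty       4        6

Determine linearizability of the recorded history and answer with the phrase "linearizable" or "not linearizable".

a witness: A, B, C, D, E, F, G
step 1: A poll() → empty — queue <>
step 2: B poll() → empty — queue <>
step 3: C poll() → empty — queue <>
step 4: D poll() → empty — queue <>
step 5: E poll() → empty — queue <>
step 6: F poll() → empty — queue <>
step 7: G poll() → empty — queue <>

linearizable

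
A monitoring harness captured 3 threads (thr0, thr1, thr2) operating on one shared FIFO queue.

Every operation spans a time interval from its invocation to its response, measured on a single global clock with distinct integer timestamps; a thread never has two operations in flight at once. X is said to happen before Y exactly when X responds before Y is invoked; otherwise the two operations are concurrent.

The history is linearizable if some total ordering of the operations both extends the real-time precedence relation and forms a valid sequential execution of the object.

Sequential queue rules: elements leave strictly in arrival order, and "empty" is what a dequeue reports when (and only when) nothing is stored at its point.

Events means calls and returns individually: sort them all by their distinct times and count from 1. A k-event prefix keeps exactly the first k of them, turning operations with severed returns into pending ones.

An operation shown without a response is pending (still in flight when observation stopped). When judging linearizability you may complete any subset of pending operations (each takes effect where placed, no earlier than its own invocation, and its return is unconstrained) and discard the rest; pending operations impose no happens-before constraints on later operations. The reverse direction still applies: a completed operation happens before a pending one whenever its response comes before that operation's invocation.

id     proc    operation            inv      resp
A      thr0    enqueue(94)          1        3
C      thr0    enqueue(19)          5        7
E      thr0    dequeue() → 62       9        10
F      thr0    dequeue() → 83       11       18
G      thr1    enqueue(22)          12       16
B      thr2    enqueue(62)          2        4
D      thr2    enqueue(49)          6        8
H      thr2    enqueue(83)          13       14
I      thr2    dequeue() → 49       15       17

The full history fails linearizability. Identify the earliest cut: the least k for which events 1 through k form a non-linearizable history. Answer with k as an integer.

events 1..17 are linearizable; a witness order is B, A, D, C, E, F, G, H, I:
1. B enqueue(62), leaving queue <62>
2. A enqueue(94), leaving queue <62,94>
3. D enqueue(49), leaving queue <62,94,49>
4. C enqueue(19), leaving queue <62,94,49,19>
5. E dequeue() → 62, leaving queue <94,49,19>
6. F dequeue() (pending, included), leaving queue <49,19>
7. G enqueue(22), leaving queue <49,19,22>
8. H enqueue(83), leaving queue <49,19,22,83>
9. I dequeue() → 49, leaving queue <19,22,83>
adding event 18 (F responds at 18) leaves no legal real-time order
one such order, A, B, C, D, E, F, G, H, I, breaks at step 5 where E dequeue() → 62 is illegal
one such order, A, B, C, D, E, F, H, G, I, breaks at step 5 where E dequeue() → 62 is illegal

18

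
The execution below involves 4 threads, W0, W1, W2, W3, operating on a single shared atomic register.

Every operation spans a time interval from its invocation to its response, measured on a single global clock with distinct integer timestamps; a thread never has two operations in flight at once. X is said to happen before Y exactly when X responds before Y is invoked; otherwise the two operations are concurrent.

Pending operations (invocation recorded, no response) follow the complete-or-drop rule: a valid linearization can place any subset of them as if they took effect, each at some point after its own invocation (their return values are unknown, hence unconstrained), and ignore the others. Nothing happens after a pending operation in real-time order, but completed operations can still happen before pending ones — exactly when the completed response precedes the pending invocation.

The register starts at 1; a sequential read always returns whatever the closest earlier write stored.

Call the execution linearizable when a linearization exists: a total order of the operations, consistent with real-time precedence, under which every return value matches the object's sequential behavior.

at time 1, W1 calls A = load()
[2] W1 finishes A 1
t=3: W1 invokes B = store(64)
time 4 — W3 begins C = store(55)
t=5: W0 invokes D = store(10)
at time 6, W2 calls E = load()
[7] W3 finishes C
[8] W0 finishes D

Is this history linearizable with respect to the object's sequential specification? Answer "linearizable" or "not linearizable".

a witness: A, B, C, D
step 1: A load() → 1 — value 1
step 2: B store(64) (pending, included) — value 64
step 3: C store(55) — value 55
step 4: D store(10) — value 10

linearizable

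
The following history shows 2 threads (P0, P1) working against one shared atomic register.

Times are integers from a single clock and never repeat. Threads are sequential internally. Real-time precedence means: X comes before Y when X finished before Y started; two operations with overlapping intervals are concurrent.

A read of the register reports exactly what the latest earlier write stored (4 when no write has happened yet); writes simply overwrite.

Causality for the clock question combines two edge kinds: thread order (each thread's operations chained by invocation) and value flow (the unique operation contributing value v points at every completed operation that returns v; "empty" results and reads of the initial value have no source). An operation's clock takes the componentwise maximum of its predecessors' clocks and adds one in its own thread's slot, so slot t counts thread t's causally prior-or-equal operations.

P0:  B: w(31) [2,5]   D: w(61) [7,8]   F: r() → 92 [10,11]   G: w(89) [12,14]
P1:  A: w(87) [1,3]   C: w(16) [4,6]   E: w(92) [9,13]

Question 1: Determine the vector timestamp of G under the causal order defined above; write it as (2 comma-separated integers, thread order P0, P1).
root op A, invoked 1: fresh clock plus P1's own tick → (0, 1)
root op B, invoked 2: fresh clock plus P0's own tick → (1, 0)
C, invoked 4, takes VC(A)=(0, 1) under max, adds 1 for P1 → (0, 2)
D, invoked 7, takes VC(B)=(1, 0) under max, adds 1 for P0 → (2, 0)
E, invoked 9, takes VC(C)=(0, 2) under max, adds 1 for P1 → (0, 3)
F, invoked 10, takes VC(D)=(2, 0), VC(E)=(0, 3) under max, adds 1 for P0 → (3, 3)
G, invoked 12, takes VC(F)=(3, 3) under max, adds 1 for P0 → (4, 3)
target: VC(G) = (4, 3)

(4, 3)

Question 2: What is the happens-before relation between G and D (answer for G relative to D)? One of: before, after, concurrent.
G spans [12,14], D spans [7,8]
resp(D)=8 < inv(G)=12

after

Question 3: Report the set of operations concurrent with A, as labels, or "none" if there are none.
overlap test against A [1,3]: concurrent iff the interval meets 1..3
B [2,5]: concurrent
C [4,6]: after
D [7,8]: after
E [9,13]: after
F [10,11]: after
G [12,14]: after

B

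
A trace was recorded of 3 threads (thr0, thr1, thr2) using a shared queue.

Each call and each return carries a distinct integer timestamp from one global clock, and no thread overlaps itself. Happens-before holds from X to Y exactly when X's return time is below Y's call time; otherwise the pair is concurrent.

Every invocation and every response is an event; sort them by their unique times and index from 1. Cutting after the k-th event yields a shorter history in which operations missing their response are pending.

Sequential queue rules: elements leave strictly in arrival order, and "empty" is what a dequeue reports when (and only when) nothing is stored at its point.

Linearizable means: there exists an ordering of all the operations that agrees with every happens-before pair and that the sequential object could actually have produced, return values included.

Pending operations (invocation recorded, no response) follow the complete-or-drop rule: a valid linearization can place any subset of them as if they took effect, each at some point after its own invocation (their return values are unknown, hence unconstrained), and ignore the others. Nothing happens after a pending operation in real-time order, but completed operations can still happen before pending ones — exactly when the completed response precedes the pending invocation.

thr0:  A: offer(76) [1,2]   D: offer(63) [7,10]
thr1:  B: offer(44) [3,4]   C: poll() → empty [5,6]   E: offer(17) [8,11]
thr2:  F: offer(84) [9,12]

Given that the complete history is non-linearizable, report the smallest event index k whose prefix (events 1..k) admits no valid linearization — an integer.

one valid order for events 1..5 is A, B:
1. A offer(76), leaving queue <76>
2. B offer(44), leaving queue <76,44>
at event 6 (C's time-6 response) nothing linearizes any more
for example A, B, C fails at step 3: C poll() → empty is not legal there

6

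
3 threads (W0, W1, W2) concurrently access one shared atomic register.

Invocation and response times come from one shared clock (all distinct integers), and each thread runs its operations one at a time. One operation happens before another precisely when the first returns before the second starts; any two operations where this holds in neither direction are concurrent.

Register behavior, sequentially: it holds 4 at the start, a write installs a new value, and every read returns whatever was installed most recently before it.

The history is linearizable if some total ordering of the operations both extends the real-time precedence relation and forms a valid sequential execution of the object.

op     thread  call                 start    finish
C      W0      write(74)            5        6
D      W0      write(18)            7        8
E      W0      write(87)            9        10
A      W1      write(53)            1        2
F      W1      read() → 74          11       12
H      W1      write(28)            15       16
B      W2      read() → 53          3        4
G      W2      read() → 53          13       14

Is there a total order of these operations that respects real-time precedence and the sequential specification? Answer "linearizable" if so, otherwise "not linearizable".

not linearizable

the violation lands at event 12, F's response at time 12: events 1..11 linearize, events 1..12 do not
one real-time candidate order over the 6 completed operations — the atomic register replay rejects it
take A, B, C, D, E, F: step 6 already fails, because F read() → 74 cannot occur there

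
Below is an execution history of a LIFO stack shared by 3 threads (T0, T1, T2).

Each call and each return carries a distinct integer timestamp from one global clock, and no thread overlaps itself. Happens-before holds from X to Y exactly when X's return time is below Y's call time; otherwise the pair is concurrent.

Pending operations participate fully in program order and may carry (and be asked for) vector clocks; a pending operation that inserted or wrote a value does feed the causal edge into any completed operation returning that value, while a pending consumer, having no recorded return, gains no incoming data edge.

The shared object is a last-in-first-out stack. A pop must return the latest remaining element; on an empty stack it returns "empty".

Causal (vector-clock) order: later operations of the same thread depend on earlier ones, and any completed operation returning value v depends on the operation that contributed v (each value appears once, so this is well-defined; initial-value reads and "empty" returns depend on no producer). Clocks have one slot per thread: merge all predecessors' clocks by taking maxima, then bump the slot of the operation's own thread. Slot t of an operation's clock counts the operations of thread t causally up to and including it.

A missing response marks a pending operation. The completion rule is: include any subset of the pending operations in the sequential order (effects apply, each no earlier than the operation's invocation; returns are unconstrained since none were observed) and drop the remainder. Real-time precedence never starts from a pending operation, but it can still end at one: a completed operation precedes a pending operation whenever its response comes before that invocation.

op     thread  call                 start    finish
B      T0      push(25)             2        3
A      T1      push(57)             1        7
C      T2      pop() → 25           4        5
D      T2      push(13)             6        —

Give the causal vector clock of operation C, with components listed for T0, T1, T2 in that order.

no predecessors for A (invoked 1): T1 increments from zero → (0, 1, 0)
no predecessors for B (invoked 2): T0 increments from zero → (1, 0, 0)
C (invocation 4): componentwise max over VC(B)=(1, 0, 0), +1 at T2, giving (1, 0, 1)
D (invocation 6): componentwise max over VC(C)=(1, 0, 1), +1 at T2, giving (1, 0, 2)
target: VC(C) = (1, 0, 1)

(1, 0, 1)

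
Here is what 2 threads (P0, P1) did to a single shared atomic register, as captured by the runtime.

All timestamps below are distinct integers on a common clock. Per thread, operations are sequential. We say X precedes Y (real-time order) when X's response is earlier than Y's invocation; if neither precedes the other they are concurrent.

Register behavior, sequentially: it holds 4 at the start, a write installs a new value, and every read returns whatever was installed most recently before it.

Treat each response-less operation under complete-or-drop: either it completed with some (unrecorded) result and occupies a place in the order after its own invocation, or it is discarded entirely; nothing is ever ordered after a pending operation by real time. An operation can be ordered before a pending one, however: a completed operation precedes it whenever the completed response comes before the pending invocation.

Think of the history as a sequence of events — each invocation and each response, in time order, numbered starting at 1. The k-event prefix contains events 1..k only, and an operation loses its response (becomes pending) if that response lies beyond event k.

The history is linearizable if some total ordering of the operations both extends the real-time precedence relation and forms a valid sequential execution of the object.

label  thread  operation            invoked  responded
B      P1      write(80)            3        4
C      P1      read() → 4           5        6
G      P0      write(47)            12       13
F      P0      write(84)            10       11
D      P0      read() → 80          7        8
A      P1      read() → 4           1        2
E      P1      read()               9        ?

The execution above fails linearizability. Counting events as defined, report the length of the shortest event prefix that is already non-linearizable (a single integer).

events 1..5 are linearizable, e.g. via A, B:
after step 1 (A read() → 4): value 4
after step 2 (B write(80)): value 80
at event 6 (C's time-6 response) nothing linearizes any more
sample order A, B, C stalls at step 3 — C read() → 4 has no legal effect

6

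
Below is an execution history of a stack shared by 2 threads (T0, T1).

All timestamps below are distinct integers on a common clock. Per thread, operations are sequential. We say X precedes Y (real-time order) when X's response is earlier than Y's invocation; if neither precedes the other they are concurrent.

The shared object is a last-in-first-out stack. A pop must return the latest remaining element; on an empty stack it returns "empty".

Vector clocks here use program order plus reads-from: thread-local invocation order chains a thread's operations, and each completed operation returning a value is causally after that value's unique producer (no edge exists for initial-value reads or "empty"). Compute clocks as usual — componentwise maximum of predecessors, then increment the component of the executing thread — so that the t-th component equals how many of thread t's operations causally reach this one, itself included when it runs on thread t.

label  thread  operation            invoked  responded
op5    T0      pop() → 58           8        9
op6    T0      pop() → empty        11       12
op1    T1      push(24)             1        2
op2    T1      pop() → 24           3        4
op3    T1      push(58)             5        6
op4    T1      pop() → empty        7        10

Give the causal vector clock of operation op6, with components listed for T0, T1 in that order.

VC(op1, invoked at 1): no causal predecessors; +1 on T1 → (0, 1)
op2 (invocation 3): componentwise max over VC(op1)=(0, 1), +1 at T1, giving (0, 2)
op3 (invocation 5): componentwise max over VC(op2)=(0, 2), +1 at T1, giving (0, 3)
op4 (invocation 7): componentwise max over VC(op3)=(0, 3), +1 at T1, giving (0, 4)
op5 (invocation 8): componentwise max over VC(op3)=(0, 3), +1 at T0, giving (1, 3)
op6 (invocation 11): componentwise max over VC(op5)=(1, 3), +1 at T0, giving (2, 3)
target: VC(op6) = (2, 3)

(2, 3)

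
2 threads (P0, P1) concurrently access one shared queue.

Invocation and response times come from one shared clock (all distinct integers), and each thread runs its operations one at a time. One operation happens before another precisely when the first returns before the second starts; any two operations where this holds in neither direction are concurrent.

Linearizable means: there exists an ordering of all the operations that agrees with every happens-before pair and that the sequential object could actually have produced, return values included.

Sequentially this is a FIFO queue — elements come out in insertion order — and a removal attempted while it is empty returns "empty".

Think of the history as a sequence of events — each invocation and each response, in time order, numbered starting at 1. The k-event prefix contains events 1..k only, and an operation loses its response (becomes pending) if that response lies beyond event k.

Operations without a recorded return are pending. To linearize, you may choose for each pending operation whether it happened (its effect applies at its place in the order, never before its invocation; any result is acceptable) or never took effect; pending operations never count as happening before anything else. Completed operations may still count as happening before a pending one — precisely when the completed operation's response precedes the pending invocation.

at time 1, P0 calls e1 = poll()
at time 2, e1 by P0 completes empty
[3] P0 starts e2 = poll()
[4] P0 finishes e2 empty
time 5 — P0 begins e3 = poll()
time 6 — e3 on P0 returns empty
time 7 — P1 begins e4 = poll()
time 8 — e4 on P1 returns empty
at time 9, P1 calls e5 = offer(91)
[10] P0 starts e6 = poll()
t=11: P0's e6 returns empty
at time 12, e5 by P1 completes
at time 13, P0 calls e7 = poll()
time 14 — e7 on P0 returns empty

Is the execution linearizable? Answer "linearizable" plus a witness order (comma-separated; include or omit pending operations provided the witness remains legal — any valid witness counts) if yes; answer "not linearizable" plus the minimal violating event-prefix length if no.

not linearizable — minimal violating prefix: 14 events

the violation lands at event 14, e7's response at time 14: events 1..13 linearize, events 1..14 do not
the 7 completed operations admit 2 real-time orders; each fails the queue replay
sample order e1, e2, e3, e4, e5, e6, e7 stalls at step 6 — e6 poll() → empty has no legal effect
sample order e1, e2, e3, e4, e6, e5, e7 stalls at step 7 — e7 poll() → empty has no legal effect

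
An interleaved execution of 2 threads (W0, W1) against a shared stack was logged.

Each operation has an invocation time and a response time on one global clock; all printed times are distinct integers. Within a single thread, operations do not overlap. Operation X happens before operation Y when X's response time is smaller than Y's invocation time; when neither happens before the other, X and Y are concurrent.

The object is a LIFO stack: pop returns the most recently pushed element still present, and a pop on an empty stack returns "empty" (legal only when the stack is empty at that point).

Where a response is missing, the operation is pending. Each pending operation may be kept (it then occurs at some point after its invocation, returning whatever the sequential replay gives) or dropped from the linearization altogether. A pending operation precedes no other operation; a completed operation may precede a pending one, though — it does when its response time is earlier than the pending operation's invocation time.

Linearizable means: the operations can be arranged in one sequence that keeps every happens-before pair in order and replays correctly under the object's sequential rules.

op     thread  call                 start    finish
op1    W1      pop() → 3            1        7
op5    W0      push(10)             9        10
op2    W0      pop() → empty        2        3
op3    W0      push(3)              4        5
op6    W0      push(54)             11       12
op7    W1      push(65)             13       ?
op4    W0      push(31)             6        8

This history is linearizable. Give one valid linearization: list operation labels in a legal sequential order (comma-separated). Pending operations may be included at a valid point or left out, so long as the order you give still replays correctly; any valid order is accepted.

op2, op3, op1, op4, op5, op6

step 1: op2 pop() → empty — stack <>
step 2: op3 push(3) — stack <3>
step 3: op1 pop() → 3 — stack <>
step 4: op4 push(31) — stack <31>
step 5: op5 push(10) — stack <31,10>
step 6: op6 push(54) — stack <31,10,54>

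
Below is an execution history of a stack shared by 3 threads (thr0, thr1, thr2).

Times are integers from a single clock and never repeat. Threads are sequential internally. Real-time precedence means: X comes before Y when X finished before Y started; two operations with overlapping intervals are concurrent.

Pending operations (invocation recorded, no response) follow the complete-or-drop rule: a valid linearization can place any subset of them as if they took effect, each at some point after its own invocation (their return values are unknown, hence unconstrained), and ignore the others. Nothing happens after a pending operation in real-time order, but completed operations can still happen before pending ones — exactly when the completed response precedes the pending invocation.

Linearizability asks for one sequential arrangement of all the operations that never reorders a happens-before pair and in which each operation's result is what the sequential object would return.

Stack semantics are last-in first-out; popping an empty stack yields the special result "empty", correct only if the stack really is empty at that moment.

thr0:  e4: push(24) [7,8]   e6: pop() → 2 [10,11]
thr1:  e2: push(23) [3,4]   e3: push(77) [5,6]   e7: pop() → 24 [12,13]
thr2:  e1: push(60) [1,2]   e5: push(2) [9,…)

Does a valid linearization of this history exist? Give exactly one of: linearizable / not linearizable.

witness order: e1, e2, e3, e4, e5, e6, e7
step 1: e1 push(60) — stack <60>
step 2: e2 push(23) — stack <60,23>
step 3: e3 push(77) — stack <60,23,77>
step 4: e4 push(24) — stack <60,23,77,24>
step 5: e5 push(2) (pending, included) — stack <60,23,77,24,2>
step 6: e6 pop() → 2 — stack <60,23,77,24>
step 7: e7 pop() → 24 — stack <60,23,77>

linearizable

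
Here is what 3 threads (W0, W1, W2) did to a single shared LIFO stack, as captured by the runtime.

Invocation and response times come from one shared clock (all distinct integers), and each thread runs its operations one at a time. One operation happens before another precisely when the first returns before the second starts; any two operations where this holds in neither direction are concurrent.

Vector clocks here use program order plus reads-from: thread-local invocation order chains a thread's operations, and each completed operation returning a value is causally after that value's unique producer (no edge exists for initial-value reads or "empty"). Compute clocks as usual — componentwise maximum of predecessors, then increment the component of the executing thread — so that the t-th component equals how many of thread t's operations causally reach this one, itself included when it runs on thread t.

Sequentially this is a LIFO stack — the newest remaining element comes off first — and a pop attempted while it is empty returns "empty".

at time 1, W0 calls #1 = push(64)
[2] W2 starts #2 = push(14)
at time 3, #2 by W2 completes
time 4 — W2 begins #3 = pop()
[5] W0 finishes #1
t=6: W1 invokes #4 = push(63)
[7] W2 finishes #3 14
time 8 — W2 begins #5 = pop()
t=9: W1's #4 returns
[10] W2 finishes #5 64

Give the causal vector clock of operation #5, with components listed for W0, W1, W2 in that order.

(1, 0, 3)

VC(#2, invoked at 2): no causal predecessors; +1 on W2 → (0, 0, 1)
VC(#4, invoked at 6): no causal predecessors; +1 on W1 → (0, 1, 0)
VC(#1, invoked at 1): no causal predecessors; +1 on W0 → (1, 0, 0)
from VC(#2)=(0, 0, 1), #3 (invoked 4) maxes components and bumps W2 → (0, 0, 2)
from VC(#1)=(1, 0, 0), VC(#3)=(0, 0, 2), #5 (invoked 8) maxes components and bumps W2 → (1, 0, 3)
target: VC(#5) = (1, 0, 3)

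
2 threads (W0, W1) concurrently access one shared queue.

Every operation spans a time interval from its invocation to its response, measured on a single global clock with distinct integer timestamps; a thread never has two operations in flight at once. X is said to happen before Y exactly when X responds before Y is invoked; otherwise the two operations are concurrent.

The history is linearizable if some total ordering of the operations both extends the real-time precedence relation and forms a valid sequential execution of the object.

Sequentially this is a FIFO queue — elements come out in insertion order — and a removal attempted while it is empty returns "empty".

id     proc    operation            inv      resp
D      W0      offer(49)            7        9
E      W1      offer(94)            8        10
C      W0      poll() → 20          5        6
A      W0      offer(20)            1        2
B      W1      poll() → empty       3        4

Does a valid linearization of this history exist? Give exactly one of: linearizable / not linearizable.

events 1..3 are fine; event 4 — the response of B at time 4 — makes the prefix non-linearizable
the completed operations (2 total) allow one real-time order; the queue replay rejects it
for example A, B fails at step 2: B poll() → empty is not legal there

not linearizable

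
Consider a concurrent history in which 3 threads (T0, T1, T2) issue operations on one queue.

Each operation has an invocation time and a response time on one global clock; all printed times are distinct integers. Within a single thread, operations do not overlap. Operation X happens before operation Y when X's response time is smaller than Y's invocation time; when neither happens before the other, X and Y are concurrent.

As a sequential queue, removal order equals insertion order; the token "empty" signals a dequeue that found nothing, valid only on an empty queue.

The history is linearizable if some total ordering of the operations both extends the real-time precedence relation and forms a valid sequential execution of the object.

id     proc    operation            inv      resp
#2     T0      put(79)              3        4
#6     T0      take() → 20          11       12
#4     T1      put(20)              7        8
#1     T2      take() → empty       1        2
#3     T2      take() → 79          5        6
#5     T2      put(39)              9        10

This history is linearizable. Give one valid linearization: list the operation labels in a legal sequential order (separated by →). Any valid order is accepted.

1. #1 take() → empty, leaving queue <>
2. #2 put(79), leaving queue <79>
3. #3 take() → 79, leaving queue <>
4. #4 put(20), leaving queue <20>
5. #5 put(39), leaving queue <20,39>
6. #6 take() → 20, leaving queue <39>

#1 → #2 → #3 → #4 → #5 → #6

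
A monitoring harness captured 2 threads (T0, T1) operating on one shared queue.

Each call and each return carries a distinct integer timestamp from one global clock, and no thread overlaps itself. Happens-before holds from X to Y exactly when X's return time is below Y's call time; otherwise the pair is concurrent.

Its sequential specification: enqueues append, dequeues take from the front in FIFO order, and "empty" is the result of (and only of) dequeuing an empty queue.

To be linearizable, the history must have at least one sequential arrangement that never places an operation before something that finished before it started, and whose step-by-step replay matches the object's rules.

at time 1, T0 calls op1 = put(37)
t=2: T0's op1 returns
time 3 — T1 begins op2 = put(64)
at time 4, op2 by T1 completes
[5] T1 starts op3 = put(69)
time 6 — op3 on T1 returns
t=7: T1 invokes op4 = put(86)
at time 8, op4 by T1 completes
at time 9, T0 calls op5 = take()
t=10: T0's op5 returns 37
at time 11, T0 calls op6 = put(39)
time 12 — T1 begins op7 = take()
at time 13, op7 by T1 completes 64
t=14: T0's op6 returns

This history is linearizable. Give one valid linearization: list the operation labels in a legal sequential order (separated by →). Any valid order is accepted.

1. op1 put(37), leaving queue <37>
2. op2 put(64), leaving queue <37,64>
3. op3 put(69), leaving queue <37,64,69>
4. op4 put(86), leaving queue <37,64,69,86>
5. op5 take() → 37, leaving queue <64,69,86>
6. op6 put(39), leaving queue <64,69,86,39>
7. op7 take() → 64, leaving queue <69,86,39>

op1 → op2 → op3 → op4 → op5 → op6 → op7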